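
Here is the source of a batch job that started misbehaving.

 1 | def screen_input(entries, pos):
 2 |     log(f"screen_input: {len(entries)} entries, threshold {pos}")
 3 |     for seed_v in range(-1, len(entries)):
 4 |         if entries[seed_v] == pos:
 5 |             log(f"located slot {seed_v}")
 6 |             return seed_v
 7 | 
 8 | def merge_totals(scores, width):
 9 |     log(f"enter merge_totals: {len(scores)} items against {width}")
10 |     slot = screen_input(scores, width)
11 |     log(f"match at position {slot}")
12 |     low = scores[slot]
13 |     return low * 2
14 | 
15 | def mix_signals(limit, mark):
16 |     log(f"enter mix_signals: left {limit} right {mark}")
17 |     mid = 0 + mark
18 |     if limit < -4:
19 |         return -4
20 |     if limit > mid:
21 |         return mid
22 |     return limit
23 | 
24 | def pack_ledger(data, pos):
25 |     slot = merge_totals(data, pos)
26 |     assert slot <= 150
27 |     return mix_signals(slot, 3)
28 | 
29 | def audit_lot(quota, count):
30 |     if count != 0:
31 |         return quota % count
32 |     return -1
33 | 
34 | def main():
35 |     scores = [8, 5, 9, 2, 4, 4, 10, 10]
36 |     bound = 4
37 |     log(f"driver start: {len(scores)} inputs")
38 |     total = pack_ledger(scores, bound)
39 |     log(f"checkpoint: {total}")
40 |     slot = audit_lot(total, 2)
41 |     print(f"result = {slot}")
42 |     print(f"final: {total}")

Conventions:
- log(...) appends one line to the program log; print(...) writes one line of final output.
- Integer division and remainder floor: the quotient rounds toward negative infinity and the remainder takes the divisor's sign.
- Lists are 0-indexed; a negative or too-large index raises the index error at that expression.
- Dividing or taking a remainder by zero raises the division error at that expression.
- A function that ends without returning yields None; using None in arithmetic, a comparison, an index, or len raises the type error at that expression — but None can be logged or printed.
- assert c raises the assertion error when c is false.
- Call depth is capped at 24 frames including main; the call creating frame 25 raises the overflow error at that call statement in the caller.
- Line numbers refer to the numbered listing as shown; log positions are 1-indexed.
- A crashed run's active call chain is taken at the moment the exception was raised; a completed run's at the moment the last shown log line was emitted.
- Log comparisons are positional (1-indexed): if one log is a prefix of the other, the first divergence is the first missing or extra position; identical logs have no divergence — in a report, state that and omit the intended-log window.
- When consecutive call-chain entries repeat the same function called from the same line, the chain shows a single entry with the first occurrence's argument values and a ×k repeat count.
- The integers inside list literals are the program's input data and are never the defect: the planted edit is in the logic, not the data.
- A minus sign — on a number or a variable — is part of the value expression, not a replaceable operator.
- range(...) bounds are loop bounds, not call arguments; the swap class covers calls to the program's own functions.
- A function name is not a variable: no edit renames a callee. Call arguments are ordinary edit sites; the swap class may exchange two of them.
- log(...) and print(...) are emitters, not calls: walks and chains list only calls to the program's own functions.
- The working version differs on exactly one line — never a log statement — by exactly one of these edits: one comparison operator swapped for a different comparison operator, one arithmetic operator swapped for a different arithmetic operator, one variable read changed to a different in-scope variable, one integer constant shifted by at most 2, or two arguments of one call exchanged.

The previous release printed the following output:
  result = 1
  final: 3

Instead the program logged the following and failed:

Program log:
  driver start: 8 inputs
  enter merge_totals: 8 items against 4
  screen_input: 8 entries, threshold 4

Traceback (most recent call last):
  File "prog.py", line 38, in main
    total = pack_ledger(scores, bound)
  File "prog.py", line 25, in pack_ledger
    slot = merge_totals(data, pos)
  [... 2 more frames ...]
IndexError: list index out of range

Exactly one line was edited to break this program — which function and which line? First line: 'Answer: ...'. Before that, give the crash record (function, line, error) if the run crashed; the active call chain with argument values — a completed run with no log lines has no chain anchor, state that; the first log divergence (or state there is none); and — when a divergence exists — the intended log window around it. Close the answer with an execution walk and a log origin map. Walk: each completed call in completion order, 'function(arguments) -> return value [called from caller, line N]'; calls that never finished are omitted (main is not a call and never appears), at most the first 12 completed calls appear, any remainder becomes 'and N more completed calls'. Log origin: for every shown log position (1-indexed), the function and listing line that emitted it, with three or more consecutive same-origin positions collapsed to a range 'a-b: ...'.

Answer: the defect is in screen_input at line 3.
Key fact: Only 3 log lines were emitted before the run died; the intended continuation was 'located slot 4'.
Crash: screen_input, line 4, IndexError.
Call chain: main -> pack_ledger([8, 5, 9, 2, 4, 4, 10, 10], 4) (called at line 38) -> merge_totals([8, 5, 9, 2, 4, 4, 10, 10], 4) (called at line 25) -> screen_input([8, 5, 9, 2, 4, 4, 10, 10], 4) (called at line 10).
First divergence: position 4 — the faulty run's log ends after 3 lines; the working version continues with 'located slot 4'.
Intended log window:
  2: enter merge_totals: 8 items against 4
  3: screen_input: 8 entries, threshold 4
  4: located slot 4
  5: match at position 4
Execution walk:
  (no call completed)
Log line origins:
  1 — main, line 37
  2 — merge_totals, line 9
  3 — screen_input, line 2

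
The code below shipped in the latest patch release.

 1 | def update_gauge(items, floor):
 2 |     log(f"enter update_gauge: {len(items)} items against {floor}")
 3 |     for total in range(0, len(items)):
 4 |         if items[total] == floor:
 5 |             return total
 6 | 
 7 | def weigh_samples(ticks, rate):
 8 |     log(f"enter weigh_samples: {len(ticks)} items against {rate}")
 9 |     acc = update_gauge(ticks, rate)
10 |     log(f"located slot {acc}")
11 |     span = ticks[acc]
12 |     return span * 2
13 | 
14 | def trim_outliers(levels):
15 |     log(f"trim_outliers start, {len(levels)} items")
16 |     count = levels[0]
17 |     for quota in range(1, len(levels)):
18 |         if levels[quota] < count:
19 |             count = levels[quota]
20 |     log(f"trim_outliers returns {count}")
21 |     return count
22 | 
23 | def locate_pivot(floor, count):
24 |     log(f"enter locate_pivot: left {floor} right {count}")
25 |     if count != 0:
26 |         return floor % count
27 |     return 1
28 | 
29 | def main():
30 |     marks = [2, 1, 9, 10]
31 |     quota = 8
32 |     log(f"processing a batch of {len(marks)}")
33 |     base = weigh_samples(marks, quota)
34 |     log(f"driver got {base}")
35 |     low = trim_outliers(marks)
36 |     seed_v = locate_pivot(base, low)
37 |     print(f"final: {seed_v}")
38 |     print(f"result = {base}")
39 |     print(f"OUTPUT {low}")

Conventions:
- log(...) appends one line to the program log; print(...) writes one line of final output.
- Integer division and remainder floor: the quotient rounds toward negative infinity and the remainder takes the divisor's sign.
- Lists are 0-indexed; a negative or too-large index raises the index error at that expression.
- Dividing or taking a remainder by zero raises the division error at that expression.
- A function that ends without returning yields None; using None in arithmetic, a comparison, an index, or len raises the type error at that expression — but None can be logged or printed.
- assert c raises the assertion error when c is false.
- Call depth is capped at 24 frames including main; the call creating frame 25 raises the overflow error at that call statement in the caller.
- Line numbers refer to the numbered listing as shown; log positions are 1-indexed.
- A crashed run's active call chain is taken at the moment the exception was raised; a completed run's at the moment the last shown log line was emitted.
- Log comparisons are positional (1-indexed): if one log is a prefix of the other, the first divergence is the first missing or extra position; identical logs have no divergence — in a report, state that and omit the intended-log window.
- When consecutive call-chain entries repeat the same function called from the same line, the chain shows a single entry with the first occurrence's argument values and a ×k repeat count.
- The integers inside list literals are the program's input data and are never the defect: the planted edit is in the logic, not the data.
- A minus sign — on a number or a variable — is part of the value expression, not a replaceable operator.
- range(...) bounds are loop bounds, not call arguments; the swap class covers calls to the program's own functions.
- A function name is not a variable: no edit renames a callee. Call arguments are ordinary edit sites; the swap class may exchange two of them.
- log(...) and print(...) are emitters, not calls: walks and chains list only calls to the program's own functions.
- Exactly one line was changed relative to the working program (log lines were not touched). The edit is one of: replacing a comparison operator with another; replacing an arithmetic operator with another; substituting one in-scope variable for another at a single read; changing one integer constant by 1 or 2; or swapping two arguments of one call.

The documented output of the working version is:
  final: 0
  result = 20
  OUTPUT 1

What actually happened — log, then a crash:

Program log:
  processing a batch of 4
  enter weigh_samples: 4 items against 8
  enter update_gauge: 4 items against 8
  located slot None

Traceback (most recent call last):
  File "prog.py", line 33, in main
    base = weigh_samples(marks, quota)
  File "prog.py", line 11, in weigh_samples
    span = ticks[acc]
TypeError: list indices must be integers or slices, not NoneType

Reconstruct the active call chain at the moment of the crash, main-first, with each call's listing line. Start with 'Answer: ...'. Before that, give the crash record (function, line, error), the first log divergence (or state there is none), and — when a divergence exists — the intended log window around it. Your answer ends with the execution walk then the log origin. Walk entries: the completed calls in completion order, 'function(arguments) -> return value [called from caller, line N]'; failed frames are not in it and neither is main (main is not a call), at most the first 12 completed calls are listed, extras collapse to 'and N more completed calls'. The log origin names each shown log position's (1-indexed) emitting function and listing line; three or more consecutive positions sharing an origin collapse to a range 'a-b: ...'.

Answer: main -> weigh_samples (called at line 33).
Core observation: At log position 2 the runs split — shown 'enter weigh_samples: 4 items against 8', but the working version logs 'enter weigh_samples: 4 items against 10'.
Crash: weigh_samples, line 11, TypeError.
First divergence: position 2 — shown 'enter weigh_samples: 4 items against 8', intended 'enter weigh_samples: 4 items against 10'.
Intended log window:
  1: processing a batch of 4
  2: enter weigh_samples: 4 items against 10
  3: enter update_gauge: 4 items against 10
Execution walk:
  update_gauge([2, 1, 9, 10], 8) -> None  [called from weigh_samples, line 9]
Log line origins:
  1: logged in main at line 32
  2: logged in weigh_samples at line 8
  3: logged in update_gauge at line 2
  4: logged in weigh_samples at line 10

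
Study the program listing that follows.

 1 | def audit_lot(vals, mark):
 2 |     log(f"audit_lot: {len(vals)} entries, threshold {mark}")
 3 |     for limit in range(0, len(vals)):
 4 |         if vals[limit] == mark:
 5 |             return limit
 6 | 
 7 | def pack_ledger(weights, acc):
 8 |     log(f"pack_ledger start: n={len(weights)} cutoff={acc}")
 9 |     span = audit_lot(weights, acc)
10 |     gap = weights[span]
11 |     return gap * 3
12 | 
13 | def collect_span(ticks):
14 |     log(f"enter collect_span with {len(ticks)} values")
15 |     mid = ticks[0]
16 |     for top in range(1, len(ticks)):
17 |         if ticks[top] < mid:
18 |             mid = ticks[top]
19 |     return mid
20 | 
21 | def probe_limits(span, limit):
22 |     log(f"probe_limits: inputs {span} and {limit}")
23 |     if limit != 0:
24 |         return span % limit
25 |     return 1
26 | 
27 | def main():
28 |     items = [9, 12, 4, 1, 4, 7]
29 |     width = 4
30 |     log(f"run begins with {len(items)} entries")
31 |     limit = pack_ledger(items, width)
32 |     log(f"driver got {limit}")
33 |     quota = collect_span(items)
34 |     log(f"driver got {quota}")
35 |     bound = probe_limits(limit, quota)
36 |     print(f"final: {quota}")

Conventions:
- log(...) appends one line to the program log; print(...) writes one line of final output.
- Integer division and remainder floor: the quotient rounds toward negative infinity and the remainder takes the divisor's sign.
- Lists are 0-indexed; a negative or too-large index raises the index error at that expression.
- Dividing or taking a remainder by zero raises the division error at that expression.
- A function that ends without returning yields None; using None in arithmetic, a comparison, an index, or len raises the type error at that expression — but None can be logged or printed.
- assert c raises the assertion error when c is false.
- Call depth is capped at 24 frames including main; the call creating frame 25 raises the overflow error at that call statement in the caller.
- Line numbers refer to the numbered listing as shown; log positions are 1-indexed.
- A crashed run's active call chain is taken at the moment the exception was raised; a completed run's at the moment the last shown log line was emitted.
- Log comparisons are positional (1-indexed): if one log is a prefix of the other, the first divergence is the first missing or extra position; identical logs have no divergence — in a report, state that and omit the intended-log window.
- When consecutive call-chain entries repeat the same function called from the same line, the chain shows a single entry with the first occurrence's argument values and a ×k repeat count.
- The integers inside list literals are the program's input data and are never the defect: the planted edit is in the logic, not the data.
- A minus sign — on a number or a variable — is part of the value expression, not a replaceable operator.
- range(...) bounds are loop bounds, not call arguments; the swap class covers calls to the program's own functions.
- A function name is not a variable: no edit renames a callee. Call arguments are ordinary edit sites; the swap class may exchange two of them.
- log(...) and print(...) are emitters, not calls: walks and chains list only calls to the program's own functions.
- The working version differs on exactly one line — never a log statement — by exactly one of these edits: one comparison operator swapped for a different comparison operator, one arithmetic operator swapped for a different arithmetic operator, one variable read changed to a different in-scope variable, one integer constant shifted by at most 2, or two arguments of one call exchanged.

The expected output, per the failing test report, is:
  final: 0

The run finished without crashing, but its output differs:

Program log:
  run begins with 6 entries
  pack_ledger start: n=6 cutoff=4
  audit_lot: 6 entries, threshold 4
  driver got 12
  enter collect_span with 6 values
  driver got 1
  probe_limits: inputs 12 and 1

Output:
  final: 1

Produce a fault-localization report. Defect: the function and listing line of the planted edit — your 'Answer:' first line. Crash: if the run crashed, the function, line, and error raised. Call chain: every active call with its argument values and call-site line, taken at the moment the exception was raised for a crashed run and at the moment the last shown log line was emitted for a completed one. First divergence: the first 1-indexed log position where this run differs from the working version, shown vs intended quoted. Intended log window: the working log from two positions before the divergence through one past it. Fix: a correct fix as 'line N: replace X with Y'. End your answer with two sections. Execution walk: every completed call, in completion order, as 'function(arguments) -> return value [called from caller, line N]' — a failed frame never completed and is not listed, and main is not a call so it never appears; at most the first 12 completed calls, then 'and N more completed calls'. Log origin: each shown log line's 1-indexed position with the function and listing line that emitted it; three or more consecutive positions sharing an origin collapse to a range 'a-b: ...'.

Answer: the defect is in main at line 36.
Core observation: No log line changed; the fault shows up purely in the output.
Call chain: main -> probe_limits(12, 1) (called at line 35).
First divergence: there is none — every log position agrees.
Execution walk:
  audit_lot([9, 12, 4, 1, 4, 7], 4) -> 2  [called from pack_ledger, line 9]
  pack_ledger([9, 12, 4, 1, 4, 7], 4) -> 12  [called from main, line 31]
  collect_span([9, 12, 4, 1, 4, 7]) -> 1  [called from main, line 33]
  probe_limits(12, 1) -> 0  [called from main, line 35]
Log origins:
  1: emitted by main (line 30)
  2: emitted by pack_ledger (line 8)
  3: emitted by audit_lot (line 2)
  4: emitted by main (line 32)
  5: emitted by collect_span (line 14)
  6: emitted by main (line 34)
  7: emitted by probe_limits (line 22)
A correct fix: line 36: replace `quota` with `bound`.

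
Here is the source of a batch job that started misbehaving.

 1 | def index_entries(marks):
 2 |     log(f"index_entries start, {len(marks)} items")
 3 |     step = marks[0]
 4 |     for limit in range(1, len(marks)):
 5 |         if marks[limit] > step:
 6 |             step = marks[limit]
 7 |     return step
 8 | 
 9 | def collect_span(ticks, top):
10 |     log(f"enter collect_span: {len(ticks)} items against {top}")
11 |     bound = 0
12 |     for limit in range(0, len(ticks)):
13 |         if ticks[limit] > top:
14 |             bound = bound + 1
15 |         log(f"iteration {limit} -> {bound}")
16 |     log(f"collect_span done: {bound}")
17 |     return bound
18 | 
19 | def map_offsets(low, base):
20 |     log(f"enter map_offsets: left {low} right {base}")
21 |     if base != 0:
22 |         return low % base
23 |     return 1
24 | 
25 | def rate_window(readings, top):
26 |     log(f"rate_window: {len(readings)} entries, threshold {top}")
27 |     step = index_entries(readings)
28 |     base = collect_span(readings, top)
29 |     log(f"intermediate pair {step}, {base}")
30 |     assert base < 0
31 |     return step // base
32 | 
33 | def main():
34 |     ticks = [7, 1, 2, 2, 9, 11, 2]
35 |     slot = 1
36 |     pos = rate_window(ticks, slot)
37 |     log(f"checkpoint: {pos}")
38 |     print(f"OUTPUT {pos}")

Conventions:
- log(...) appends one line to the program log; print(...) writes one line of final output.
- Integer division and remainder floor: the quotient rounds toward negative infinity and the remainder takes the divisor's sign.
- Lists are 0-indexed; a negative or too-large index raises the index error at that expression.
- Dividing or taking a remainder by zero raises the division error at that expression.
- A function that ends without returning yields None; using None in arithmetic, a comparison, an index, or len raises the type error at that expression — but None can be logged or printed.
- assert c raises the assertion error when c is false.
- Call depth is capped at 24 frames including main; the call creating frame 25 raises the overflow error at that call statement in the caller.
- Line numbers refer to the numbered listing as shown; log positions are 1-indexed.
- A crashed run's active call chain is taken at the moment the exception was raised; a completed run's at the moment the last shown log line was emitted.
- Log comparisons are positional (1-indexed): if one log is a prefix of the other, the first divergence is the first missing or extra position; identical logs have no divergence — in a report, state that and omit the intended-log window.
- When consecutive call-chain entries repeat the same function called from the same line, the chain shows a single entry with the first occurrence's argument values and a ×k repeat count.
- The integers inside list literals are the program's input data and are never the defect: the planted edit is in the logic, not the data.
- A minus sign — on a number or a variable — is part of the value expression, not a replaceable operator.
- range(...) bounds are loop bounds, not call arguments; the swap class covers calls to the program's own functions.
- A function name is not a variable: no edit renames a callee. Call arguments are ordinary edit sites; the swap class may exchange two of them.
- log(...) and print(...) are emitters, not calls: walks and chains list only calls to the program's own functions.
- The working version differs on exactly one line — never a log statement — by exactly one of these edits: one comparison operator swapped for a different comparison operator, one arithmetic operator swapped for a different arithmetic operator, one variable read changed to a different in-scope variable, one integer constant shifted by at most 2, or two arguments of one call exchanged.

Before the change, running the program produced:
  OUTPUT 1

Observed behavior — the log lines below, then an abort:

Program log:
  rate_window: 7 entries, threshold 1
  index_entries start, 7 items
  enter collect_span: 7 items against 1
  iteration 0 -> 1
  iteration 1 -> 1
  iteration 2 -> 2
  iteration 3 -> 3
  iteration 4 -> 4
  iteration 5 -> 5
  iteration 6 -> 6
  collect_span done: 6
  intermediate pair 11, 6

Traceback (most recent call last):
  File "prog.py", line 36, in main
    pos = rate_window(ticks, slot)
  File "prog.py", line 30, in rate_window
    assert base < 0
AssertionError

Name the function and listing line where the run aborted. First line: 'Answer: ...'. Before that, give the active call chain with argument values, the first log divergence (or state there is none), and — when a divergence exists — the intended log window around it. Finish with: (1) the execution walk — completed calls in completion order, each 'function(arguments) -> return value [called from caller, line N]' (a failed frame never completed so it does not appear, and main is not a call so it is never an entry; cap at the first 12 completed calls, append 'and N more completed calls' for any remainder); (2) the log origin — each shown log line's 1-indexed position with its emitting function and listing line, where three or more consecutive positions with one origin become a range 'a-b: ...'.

Answer: the error was raised in rate_window, line 30.
Key observation: After 12 matching log lines the faulty run goes silent, while the working version continues with 'checkpoint: 1'.
Call chain: main -> rate_window([7, 1, 2, 2, 9, 11, 2], 1) (called at line 36).
First divergence: position 13 (shown log ended at 12 lines; the working version continues: 'checkpoint: 1').
Intended log window:
  11: collect_span done: 6
  12: intermediate pair 11, 6
  13: checkpoint: 1
Execution walk:
  index_entries([7, 1, 2, 2, 9, 11, 2]) -> 11  [called from rate_window, line 27]
  collect_span([7, 1, 2, 2, 9, 11, 2], 1) -> 6  [called from rate_window, line 28]
Log origin:
  1: emitted by rate_window (line 26)
  2: emitted by index_entries (line 2)
  3: emitted by collect_span (line 10)
  4-10: emitted by collect_span (line 15)
  11: emitted by collect_span (line 16)
  12: emitted by rate_window (line 29)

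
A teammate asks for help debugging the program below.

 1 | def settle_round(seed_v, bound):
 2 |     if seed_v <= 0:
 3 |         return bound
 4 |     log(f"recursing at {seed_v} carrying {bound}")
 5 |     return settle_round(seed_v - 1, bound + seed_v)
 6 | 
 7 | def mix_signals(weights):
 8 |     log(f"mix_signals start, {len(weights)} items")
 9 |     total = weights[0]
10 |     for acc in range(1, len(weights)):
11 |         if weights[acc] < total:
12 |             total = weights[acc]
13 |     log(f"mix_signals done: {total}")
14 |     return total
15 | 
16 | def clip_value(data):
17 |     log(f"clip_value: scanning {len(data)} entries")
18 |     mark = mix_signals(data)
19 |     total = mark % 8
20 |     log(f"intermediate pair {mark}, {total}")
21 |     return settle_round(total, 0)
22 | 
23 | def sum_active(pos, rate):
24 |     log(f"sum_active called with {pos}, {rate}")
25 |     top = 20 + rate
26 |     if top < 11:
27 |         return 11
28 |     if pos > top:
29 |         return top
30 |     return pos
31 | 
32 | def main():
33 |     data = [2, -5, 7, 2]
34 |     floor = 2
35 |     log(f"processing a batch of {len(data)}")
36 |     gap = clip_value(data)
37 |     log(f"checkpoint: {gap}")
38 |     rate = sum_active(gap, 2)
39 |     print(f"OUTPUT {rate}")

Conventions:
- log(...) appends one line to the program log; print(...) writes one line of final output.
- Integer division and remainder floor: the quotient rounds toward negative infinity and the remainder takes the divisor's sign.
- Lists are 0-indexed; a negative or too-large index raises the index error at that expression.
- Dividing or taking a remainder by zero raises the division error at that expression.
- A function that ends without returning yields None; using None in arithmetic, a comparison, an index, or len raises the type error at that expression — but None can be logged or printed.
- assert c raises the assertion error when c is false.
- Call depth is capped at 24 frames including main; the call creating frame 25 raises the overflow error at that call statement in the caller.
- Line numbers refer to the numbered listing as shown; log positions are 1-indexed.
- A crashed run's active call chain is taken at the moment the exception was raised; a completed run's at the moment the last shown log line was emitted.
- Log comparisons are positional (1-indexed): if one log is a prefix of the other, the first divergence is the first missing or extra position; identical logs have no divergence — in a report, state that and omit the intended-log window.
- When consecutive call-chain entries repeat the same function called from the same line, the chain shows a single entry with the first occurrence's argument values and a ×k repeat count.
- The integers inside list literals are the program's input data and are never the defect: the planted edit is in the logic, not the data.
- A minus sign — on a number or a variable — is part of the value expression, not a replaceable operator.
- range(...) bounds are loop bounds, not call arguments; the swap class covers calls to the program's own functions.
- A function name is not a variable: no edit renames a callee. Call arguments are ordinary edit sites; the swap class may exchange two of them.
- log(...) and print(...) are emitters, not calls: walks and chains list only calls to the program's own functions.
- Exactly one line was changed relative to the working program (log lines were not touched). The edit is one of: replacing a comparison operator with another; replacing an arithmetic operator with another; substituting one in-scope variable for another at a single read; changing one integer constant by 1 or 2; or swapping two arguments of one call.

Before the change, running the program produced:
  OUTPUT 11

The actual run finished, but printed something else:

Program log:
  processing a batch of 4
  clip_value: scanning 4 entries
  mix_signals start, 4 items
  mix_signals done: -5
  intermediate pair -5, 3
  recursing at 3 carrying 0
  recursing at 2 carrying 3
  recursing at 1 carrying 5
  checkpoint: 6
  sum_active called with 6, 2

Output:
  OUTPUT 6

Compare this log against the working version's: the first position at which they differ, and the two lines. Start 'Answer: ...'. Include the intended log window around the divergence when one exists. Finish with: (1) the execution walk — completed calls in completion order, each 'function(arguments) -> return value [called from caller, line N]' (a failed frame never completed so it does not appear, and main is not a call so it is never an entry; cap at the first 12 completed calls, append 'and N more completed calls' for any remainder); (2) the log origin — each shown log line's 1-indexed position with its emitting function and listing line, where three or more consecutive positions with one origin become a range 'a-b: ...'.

Answer: there is none — every log position agrees.
Execution walk:
  mix_signals([2, -5, 7, 2]) -> -5  [called from clip_value, line 18]
  settle_round(0, 6) -> 6  [called from settle_round, line 5]
  settle_round(1, 5) -> 6  [called from settle_round, line 5]
  settle_round(2, 3) -> 6  [called from settle_round, line 5]
  settle_round(3, 0) -> 6  [called from clip_value, line 21]
  clip_value([2, -5, 7, 2]) -> 6  [called from main, line 36]
  sum_active(6, 2) -> 6  [called from main, line 38]
Log origin:
  1: from main, line 35
  2: from clip_value, line 17
  3: from mix_signals, line 8
  4: from mix_signals, line 13
  5: from clip_value, line 20
  6-8: from settle_round, line 4
  9: from main, line 37
  10: from sum_active, line 24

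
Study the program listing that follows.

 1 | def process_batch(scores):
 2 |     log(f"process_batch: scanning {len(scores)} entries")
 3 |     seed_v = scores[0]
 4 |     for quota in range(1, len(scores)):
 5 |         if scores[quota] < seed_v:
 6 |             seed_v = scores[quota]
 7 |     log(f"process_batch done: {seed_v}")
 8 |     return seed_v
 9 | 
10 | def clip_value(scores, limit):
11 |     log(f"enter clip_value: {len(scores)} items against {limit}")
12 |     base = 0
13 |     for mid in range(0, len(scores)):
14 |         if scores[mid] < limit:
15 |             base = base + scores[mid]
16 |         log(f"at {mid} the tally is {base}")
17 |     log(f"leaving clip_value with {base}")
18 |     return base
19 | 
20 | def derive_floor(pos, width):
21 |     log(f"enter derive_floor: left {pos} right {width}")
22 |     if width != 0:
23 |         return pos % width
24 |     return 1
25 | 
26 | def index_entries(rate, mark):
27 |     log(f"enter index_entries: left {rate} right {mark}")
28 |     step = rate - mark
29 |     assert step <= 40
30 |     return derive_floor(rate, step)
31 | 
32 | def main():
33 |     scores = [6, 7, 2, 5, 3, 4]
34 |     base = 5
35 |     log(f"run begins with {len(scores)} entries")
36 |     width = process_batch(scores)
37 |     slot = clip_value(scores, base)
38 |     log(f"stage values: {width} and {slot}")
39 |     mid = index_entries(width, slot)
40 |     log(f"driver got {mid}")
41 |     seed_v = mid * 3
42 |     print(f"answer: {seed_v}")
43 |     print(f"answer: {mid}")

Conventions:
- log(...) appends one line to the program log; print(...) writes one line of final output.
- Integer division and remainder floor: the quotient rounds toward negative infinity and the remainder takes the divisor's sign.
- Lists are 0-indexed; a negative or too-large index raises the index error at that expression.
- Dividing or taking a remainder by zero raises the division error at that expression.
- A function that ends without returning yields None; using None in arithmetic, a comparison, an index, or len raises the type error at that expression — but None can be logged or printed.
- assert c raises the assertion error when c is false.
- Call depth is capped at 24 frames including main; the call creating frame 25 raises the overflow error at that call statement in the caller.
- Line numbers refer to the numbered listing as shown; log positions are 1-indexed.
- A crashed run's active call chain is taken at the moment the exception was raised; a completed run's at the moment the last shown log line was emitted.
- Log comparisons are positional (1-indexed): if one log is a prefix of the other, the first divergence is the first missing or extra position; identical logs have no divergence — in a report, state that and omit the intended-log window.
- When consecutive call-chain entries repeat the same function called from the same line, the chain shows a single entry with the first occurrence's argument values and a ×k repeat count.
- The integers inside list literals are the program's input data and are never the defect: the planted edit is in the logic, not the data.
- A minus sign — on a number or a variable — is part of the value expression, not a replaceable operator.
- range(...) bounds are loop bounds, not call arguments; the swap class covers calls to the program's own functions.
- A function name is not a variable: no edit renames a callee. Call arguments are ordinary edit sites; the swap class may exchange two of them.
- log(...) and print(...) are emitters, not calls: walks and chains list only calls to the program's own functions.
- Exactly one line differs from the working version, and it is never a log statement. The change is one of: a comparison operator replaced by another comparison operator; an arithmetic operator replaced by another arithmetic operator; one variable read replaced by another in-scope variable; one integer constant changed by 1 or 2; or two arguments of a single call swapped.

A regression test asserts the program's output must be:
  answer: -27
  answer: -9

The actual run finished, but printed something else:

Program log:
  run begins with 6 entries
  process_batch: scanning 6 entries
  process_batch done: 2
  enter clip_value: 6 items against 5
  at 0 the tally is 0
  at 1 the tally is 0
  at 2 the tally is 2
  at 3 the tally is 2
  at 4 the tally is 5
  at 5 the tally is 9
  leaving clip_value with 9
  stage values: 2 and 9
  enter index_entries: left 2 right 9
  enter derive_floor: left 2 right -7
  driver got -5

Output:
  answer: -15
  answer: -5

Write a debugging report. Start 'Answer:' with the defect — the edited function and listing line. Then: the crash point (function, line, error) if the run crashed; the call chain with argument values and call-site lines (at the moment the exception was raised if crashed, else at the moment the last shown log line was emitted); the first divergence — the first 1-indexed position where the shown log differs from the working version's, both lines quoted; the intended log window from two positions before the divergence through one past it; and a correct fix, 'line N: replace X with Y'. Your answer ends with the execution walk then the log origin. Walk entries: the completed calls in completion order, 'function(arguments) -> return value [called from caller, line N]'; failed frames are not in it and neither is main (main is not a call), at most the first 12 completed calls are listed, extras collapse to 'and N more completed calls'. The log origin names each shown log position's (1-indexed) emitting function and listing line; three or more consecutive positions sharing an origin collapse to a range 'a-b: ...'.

Answer: the defect is in clip_value at line 14.
The tell: Position 5 is the first bad log line: 'at 0 the tally is 0' should read 'at 0 the tally is 6'.
Call chain: main.
First divergence: position 5 — the shown line 'at 0 the tally is 0' should read 'at 0 the tally is 6'.
Intended log window:
  3: process_batch done: 2
  4: enter clip_value: 6 items against 5
  5: at 0 the tally is 6
  6: at 1 the tally is 13
Execution walk:
  process_batch([6, 7, 2, 5, 3, 4]) -> 2  [called from main, line 36]
  clip_value([6, 7, 2, 5, 3, 4], 5) -> 9  [called from main, line 37]
  derive_floor(2, -7) -> -5  [called from index_entries, line 30]
  index_entries(2, 9) -> -5  [called from main, line 39]
Origin of each log line:
  1: from main, line 35
  2: from process_batch, line 2
  3: from process_batch, line 7
  4: from clip_value, line 11
  5-10: from clip_value, line 16
  11: from clip_value, line 17
  12: from main, line 38
  13: from index_entries, line 27
  14: from derive_floor, line 21
  15: from main, line 40
A correct fix: line 14: replace `<` with `>`.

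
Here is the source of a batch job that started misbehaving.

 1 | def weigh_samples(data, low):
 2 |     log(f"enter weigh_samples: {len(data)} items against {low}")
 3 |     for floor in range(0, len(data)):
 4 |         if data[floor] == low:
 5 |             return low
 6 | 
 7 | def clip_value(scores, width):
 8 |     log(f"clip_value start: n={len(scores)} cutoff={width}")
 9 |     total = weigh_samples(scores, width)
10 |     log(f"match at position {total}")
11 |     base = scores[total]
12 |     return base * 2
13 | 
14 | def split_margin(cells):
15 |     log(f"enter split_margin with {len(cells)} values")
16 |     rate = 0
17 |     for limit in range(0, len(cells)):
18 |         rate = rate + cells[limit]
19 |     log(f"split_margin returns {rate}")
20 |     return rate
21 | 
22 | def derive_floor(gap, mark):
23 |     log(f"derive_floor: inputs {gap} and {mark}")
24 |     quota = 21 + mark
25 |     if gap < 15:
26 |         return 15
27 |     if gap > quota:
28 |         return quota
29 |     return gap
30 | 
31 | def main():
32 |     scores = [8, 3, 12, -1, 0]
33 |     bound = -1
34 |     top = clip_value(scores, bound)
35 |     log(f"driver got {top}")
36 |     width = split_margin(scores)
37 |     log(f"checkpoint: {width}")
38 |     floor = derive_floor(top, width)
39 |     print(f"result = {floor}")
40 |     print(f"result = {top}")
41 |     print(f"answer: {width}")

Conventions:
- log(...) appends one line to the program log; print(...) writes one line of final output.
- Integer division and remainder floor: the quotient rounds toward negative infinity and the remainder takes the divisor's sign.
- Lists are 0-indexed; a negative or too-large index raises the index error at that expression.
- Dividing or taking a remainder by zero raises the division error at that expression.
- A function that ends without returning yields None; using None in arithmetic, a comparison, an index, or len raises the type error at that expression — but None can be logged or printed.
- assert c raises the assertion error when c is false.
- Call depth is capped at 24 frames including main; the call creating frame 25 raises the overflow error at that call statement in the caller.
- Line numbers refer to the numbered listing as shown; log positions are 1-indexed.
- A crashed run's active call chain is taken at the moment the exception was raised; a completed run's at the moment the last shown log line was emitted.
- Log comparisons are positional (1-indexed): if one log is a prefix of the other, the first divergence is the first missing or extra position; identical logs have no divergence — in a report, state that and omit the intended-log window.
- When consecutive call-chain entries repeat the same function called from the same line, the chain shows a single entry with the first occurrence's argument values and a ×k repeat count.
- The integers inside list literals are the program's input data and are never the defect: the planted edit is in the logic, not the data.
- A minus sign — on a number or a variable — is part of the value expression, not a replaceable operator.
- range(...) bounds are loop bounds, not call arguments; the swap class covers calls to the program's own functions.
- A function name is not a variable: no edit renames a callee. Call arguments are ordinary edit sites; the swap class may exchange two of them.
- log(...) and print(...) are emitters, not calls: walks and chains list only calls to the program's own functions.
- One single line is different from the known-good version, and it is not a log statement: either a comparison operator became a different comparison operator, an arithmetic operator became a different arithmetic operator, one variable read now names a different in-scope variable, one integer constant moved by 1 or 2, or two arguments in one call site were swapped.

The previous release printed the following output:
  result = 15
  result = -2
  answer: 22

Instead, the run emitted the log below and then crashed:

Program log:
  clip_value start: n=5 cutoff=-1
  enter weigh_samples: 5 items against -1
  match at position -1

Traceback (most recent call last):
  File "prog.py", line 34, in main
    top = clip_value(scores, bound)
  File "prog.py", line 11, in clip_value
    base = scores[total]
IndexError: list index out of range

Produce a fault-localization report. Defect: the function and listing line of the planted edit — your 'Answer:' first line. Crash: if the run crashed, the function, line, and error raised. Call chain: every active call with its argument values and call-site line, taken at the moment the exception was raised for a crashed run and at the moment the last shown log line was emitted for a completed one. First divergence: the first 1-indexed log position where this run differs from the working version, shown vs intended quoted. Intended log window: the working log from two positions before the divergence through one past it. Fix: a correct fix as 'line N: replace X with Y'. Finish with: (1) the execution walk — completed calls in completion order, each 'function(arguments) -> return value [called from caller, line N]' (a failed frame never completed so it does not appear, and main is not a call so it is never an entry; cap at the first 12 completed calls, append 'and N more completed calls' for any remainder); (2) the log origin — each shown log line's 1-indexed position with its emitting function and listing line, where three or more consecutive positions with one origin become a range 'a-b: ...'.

Answer: the defect is in weigh_samples at line 5.
Core observation: Log line 3 is where behavior first shows: 'match at position -1' appears instead of 'match at position 3'.
Crash: clip_value, line 11, IndexError.
Call chain: main -> clip_value([8, 3, 12, -1, 0], -1) (called at line 34).
First divergence: at position 3 the run shows 'match at position -1' where the working version logs 'match at position 3'.
Intended log window:
  1: clip_value start: n=5 cutoff=-1
  2: enter weigh_samples: 5 items against -1
  3: match at position 3
  4: driver got -2
Execution walk:
  weigh_samples([8, 3, 12, -1, 0], -1) -> -1  [called from clip_value, line 9]
Log line origins:
  1: logged in clip_value at line 8
  2: logged in weigh_samples at line 2
  3: logged in clip_value at line 10
A correct fix: line 5: replace `low` with `floor`.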